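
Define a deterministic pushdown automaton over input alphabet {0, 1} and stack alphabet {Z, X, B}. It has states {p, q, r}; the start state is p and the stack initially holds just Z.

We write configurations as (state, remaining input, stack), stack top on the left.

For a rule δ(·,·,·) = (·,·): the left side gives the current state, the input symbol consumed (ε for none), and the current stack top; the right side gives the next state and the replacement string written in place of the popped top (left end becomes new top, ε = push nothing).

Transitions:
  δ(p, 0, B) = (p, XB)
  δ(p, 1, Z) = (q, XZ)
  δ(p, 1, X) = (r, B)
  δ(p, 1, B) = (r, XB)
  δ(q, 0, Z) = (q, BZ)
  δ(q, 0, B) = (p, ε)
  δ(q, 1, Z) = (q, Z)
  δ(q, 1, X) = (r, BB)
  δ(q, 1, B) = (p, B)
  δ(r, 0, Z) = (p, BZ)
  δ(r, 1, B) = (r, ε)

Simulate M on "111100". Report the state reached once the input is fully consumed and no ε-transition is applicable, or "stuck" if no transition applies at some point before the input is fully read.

p

(p, 111100, Z) ⊢ (q, 11100, XZ) ⊢ (r, 1100, BBZ) ⊢ (r, 100, BZ) ⊢ (r, 00, Z) ⊢ (p, 0, BZ) ⊢ (p, ε, XBZ)
All input consumed; M is in state p.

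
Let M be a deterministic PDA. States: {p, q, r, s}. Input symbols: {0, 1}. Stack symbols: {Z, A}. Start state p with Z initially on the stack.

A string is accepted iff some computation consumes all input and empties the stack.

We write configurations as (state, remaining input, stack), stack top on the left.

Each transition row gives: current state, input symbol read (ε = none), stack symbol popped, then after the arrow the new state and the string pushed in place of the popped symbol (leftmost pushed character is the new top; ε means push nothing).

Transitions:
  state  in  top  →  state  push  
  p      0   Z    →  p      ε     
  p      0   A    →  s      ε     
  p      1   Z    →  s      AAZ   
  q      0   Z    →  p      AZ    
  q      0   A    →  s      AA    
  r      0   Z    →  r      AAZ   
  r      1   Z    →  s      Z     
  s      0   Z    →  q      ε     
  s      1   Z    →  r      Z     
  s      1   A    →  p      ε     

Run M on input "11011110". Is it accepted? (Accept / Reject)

Accept

(p, 11011110, Z) ⊢ (s, 1011110, AAZ) ⊢ (p, 011110, AZ) ⊢ (s, 11110, Z) ⊢ (r, 1110, Z) ⊢ (s, 110, Z) ⊢ (r, 10, Z) ⊢ (s, 0, Z) ⊢ (q, ε, ε)
All input consumed and the stack is empty.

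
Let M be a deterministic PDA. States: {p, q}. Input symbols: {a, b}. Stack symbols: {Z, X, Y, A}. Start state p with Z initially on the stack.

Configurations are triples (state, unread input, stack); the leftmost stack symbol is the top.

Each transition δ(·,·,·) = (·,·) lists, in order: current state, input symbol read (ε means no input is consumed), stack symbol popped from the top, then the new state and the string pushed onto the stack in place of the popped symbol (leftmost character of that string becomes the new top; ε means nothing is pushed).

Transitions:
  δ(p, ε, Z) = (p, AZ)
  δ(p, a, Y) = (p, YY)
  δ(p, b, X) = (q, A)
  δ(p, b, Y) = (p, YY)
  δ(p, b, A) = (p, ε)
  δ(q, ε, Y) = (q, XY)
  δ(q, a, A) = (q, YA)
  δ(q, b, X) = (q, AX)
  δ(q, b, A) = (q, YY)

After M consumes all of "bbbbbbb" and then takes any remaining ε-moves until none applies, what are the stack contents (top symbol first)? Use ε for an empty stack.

AZ

(p, bbbbbbb, Z) ⊢ (p, bbbbbbb, AZ) ⊢ (p, bbbbbb, Z) ⊢ (p, bbbbbb, AZ) ⊢ (p, bbbbb, Z) ⊢ (p, bbbbb, AZ) ⊢ (p, bbbb, Z) ⊢ (p, bbbb, AZ) ⊢ (p, bbb, Z) ⊢ (p, bbb, AZ) ⊢ (p, bb, Z) ⊢ (p, bb, AZ) ⊢ (p, b, Z) ⊢ (p, b, AZ) ⊢ (p, ε, Z) ⊢ (p, ε, AZ)
All input consumed in state p with stack AZ.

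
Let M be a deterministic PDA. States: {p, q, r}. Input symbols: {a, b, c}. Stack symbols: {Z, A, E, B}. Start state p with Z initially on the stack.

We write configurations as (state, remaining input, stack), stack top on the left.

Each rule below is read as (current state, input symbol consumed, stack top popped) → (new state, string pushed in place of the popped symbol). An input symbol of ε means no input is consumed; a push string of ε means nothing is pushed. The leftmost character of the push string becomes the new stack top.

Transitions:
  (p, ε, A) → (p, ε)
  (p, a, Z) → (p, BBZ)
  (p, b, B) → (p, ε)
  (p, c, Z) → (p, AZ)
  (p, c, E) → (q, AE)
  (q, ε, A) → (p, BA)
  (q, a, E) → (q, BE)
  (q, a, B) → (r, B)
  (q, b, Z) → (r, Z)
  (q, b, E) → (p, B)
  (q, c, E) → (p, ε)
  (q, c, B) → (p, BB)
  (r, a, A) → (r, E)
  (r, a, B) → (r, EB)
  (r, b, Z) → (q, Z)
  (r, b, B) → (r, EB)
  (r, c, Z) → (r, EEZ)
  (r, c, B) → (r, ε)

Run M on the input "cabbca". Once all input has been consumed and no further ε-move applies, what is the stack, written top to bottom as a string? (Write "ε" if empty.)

BBZ

(p, cabbca, Z)
  read c, top Z: go to p, push AZ → (p, abbca, AZ)
  ε-move, top A: go to p, push ε → (p, abbca, Z)
  read a, top Z: go to p, push BBZ → (p, bbca, BBZ)
  read b, top B: go to p, push ε → (p, bca, BZ)
  read b, top B: go to p, push ε → (p, ca, Z)
  read c, top Z: go to p, push AZ → (p, a, AZ)
  ε-move, top A: go to p, push ε → (p, a, Z)
  read a, top Z: go to p, push BBZ → (p, ε, BBZ)
All input consumed in state p with stack BBZ.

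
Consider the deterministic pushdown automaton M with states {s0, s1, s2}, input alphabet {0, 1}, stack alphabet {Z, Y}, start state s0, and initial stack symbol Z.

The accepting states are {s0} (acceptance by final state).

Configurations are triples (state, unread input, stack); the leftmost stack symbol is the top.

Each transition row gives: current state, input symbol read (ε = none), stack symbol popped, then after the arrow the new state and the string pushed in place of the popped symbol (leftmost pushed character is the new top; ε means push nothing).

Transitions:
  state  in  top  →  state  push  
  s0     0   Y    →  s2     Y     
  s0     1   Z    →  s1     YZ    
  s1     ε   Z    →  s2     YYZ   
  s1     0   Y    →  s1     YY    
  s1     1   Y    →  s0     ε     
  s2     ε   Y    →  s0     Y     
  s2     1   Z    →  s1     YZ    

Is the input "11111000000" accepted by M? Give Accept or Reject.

(s0, 11111000000, Z) ⊢ (s1, 1111000000, YZ) ⊢ (s0, 111000000, Z) ⊢ (s1, 11000000, YZ) ⊢ (s0, 1000000, Z) ⊢ (s1, 000000, YZ) ⊢ (s1, 00000, YYZ) ⊢ (s1, 0000, YYYZ) ⊢ (s1, 000, YYYYZ) ⊢ (s1, 00, YYYYYZ) ⊢ (s1, 0, YYYYYYZ) ⊢ (s1, ε, YYYYYYYZ)
All input consumed; state s1 ∉ F and no further ε-move applies.

Reject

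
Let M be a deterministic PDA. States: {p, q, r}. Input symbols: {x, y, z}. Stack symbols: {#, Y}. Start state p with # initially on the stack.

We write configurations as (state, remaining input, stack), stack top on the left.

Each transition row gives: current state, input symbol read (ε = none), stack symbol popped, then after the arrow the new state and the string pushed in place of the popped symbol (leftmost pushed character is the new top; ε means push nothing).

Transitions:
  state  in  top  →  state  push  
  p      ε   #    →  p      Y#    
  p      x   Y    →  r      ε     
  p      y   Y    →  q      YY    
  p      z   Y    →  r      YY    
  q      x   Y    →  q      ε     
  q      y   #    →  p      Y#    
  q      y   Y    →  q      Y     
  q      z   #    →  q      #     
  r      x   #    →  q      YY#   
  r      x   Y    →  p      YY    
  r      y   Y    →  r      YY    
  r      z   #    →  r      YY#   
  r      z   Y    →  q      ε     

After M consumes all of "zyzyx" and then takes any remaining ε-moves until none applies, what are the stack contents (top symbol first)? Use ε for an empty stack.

(p, zyzyx, #)
  ε-move, top #: go to p, push Y# → (p, zyzyx, Y#)
  read z, top Y: go to r, push YY → (r, yzyx, YY#)
  read y, top Y: go to r, push YY → (r, zyx, YYY#)
  read z, top Y: go to q, push ε → (q, yx, YY#)
  read y, top Y: go to q, push Y → (q, x, YY#)
  read x, top Y: go to q, push ε → (q, ε, Y#)
All input consumed in state q with stack Y#.

Y#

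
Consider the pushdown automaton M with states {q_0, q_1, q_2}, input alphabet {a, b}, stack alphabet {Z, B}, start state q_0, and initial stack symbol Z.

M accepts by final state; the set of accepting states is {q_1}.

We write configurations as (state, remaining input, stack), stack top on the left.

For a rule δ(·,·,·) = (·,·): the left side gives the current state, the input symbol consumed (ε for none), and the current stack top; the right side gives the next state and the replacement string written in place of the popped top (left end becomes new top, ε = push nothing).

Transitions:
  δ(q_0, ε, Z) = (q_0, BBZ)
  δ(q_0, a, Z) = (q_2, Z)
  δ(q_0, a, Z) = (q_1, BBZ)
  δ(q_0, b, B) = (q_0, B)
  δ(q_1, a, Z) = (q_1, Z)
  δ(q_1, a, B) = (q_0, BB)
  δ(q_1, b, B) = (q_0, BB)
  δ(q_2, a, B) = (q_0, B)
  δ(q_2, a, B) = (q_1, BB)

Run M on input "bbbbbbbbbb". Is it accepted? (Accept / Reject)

Reject

No computation consumes all input and reaches a final state.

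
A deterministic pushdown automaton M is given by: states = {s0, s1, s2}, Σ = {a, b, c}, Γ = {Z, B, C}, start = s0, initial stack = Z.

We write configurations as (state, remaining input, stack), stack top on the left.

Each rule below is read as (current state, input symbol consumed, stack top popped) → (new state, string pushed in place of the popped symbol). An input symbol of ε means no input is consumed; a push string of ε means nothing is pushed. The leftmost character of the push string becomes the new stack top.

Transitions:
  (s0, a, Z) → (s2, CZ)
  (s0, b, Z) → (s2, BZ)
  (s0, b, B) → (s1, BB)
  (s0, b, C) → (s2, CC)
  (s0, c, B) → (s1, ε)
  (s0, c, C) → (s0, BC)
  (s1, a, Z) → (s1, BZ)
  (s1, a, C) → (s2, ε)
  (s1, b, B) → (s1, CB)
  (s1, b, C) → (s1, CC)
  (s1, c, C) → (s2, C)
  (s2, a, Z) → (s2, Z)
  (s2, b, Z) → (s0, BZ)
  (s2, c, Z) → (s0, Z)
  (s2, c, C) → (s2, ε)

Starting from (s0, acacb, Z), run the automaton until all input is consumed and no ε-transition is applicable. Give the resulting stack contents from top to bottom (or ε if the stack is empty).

BZ

(s0, acacb, Z)
  read a, top Z: go to s2, push CZ → (s2, cacb, CZ)
  read c, top C: go to s2, push ε → (s2, acb, Z)
  read a, top Z: go to s2, push Z → (s2, cb, Z)
  read c, top Z: go to s0, push Z → (s0, b, Z)
  read b, top Z: go to s2, push BZ → (s2, ε, BZ)
All input consumed in state s2 with stack BZ.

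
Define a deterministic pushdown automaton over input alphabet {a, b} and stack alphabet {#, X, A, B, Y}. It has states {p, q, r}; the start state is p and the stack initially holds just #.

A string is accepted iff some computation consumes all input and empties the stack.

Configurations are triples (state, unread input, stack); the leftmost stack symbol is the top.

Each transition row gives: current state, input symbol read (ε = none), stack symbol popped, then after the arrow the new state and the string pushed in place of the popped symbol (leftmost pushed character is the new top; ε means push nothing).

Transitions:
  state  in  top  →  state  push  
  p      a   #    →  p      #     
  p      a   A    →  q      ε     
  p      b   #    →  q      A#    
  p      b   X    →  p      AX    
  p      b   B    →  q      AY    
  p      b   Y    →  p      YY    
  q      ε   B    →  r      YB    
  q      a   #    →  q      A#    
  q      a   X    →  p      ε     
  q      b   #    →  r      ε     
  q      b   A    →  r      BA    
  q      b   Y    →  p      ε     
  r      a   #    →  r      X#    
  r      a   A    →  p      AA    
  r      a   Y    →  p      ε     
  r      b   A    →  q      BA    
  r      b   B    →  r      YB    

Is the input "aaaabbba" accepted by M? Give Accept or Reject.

(p, aaaabbba, #)
  read a, top #: go to p, push # → (p, aaabbba, #)
  read a, top #: go to p, push # → (p, aabbba, #)
  read a, top #: go to p, push # → (p, abbba, #)
  read a, top #: go to p, push # → (p, bbba, #)
  read b, top #: go to q, push A# → (q, bba, A#)
  read b, top A: go to r, push BA → (r, ba, BA#)
  read b, top B: go to r, push YB → (r, a, YBA#)
  read a, top Y: go to p, push ε → (p, ε, BA#)
All input consumed; stack is BA#, not empty, and no further ε-move applies.

Reject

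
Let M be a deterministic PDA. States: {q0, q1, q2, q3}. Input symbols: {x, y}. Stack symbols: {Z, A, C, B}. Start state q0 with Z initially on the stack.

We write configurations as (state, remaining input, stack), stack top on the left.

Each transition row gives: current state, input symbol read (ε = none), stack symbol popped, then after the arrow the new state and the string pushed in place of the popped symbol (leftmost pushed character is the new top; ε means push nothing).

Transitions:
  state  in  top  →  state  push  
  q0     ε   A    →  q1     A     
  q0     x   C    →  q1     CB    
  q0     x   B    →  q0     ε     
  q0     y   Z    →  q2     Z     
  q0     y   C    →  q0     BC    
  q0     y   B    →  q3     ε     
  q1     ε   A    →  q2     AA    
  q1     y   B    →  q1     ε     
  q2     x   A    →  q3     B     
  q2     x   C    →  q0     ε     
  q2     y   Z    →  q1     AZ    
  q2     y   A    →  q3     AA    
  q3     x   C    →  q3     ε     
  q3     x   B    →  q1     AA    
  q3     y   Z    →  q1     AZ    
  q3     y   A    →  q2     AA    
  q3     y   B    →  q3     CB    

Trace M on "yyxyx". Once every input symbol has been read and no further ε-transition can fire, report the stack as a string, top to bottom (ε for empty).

BAZ

(q0, yyxyx, Z)
  read y, top Z: go to q2, push Z → (q2, yxyx, Z)
  read y, top Z: go to q1, push AZ → (q1, xyx, AZ)
  ε-move, top A: go to q2, push AA → (q2, xyx, AAZ)
  read x, top A: go to q3, push B → (q3, yx, BAZ)
  read y, top B: go to q3, push CB → (q3, x, CBAZ)
  read x, top C: go to q3, push ε → (q3, ε, BAZ)
All input consumed in state q3 with stack BAZ.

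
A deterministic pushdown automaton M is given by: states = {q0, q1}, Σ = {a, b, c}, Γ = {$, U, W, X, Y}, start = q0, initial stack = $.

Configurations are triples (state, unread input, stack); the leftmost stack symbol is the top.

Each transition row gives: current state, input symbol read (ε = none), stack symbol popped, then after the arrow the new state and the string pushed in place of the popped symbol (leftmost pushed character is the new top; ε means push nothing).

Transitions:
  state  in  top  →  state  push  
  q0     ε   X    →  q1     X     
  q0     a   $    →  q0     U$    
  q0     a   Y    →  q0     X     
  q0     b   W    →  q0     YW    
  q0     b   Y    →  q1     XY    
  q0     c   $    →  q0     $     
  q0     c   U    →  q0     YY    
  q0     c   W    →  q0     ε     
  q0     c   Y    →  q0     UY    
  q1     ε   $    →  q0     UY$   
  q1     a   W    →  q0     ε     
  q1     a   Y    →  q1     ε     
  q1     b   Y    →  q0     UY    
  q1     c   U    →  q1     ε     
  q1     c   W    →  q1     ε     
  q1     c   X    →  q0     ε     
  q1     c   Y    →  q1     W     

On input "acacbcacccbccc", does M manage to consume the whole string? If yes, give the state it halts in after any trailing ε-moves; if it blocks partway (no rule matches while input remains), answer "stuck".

stuck

(q0, acacbcacccbccc, $)
  read a, top $: go to q0, push U$ → (q0, cacbcacccbccc, U$)
  read c, top U: go to q0, push YY → (q0, acbcacccbccc, YY$)
  read a, top Y: go to q0, push X → (q0, cbcacccbccc, XY$)
  ε-move, top X: go to q1, push X → (q1, cbcacccbccc, XY$)
  read c, top X: go to q0, push ε → (q0, bcacccbccc, Y$)
  read b, top Y: go to q1, push XY → (q1, cacccbccc, XY$)
  read c, top X: go to q0, push ε → (q0, acccbccc, Y$)
  read a, top Y: go to q0, push X → (q0, cccbccc, X$)
  ε-move, top X: go to q1, push X → (q1, cccbccc, X$)
  read c, top X: go to q0, push ε → (q0, ccbccc, $)
  read c, top $: go to q0, push $ → (q0, cbccc, $)
  read c, top $: go to q0, push $ → (q0, bccc, $)
No transition for (q0, b, top $); M blocks with input bccc remaining.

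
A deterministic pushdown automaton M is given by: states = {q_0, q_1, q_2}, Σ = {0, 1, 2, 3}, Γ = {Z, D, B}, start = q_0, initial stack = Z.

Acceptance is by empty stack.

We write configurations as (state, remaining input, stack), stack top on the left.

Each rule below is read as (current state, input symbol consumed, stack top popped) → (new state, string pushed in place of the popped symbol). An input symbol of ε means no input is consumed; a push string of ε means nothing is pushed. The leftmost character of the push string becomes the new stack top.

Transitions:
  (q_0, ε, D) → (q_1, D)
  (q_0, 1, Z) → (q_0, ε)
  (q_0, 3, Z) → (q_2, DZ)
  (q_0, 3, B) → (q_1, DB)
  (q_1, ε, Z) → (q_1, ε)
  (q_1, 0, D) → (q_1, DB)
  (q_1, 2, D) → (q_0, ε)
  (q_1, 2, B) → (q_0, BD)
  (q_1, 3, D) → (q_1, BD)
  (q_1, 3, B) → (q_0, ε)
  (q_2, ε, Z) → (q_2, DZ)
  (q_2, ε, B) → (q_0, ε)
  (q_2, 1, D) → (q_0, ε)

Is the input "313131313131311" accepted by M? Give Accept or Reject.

(q_0, 313131313131311, Z)
  read 3, top Z: go to q_2, push DZ → (q_2, 13131313131311, DZ)
  read 1, top D: go to q_0, push ε → (q_0, 3131313131311, Z)
  read 3, top Z: go to q_2, push DZ → (q_2, 131313131311, DZ)
  read 1, top D: go to q_0, push ε → (q_0, 31313131311, Z)
  read 3, top Z: go to q_2, push DZ → (q_2, 1313131311, DZ)
  read 1, top D: go to q_0, push ε → (q_0, 313131311, Z)
  read 3, top Z: go to q_2, push DZ → (q_2, 13131311, DZ)
  read 1, top D: go to q_0, push ε → (q_0, 3131311, Z)
  read 3, top Z: go to q_2, push DZ → (q_2, 131311, DZ)
  read 1, top D: go to q_0, push ε → (q_0, 31311, Z)
  read 3, top Z: go to q_2, push DZ → (q_2, 1311, DZ)
  read 1, top D: go to q_0, push ε → (q_0, 311, Z)
  read 3, top Z: go to q_2, push DZ → (q_2, 11, DZ)
  read 1, top D: go to q_0, push ε → (q_0, 1, Z)
  read 1, top Z: go to q_0, push ε → (q_0, ε, ε)
All input consumed and the stack is empty.

Accept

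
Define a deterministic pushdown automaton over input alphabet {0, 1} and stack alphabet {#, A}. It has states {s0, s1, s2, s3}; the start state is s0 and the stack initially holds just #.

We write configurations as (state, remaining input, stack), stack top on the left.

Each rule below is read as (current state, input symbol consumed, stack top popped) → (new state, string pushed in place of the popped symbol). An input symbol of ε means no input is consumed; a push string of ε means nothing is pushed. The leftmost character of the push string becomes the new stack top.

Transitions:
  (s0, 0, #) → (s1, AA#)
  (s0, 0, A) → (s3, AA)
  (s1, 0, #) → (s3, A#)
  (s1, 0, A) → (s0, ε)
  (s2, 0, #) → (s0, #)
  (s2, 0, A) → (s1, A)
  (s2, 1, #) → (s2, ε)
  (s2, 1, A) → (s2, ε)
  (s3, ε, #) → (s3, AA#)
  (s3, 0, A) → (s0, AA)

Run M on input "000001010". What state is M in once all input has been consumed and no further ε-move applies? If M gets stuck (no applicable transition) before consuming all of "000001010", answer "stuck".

(s0, 000001010, #) ⊢ (s1, 00001010, AA#) ⊢ (s0, 0001010, A#) ⊢ (s3, 001010, AA#) ⊢ (s0, 01010, AAA#) ⊢ (s3, 1010, AAAA#)
No transition for (s3, 1, top A); M blocks with input 1010 remaining.

stuck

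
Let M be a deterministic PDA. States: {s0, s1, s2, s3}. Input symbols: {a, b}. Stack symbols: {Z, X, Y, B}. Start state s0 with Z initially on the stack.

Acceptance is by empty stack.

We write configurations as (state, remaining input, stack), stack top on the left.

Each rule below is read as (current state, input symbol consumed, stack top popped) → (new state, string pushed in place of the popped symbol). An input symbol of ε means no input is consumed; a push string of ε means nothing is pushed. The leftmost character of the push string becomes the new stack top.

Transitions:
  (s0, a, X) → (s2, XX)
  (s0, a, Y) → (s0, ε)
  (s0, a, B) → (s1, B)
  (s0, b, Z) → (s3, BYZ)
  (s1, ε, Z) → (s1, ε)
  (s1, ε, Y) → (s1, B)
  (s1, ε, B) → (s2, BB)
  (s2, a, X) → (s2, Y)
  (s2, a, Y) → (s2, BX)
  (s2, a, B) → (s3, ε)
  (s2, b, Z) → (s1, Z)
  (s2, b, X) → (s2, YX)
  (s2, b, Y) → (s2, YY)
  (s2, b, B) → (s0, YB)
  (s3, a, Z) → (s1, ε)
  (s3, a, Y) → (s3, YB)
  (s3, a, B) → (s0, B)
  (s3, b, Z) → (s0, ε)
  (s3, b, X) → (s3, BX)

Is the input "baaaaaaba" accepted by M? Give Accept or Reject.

(s0, baaaaaaba, Z) ⊢ (s3, aaaaaaba, BYZ) ⊢ (s0, aaaaaba, BYZ) ⊢ (s1, aaaaba, BYZ) ⊢ (s2, aaaaba, BBYZ) ⊢ (s3, aaaba, BYZ) ⊢ (s0, aaba, BYZ) ⊢ (s1, aba, BYZ) ⊢ (s2, aba, BBYZ) ⊢ (s3, ba, BYZ)
No transition applies at (s3, ba, BYZ); input not fully consumed.

Reject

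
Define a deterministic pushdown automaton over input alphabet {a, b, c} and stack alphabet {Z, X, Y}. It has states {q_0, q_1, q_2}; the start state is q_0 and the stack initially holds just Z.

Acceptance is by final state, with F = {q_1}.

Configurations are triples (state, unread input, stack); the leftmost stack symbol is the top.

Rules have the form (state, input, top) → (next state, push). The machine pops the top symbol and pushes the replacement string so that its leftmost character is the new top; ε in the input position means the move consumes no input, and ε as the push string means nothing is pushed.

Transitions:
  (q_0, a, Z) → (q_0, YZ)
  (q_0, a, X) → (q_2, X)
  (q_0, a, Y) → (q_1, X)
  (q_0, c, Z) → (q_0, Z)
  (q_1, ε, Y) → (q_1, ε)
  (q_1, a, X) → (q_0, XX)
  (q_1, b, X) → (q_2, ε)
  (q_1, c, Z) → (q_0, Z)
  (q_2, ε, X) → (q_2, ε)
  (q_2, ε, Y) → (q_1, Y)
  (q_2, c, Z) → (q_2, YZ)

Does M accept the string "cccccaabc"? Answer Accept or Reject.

(q_0, cccccaabc, Z)
  read c, top Z: go to q_0, push Z → (q_0, ccccaabc, Z)
  read c, top Z: go to q_0, push Z → (q_0, cccaabc, Z)
  read c, top Z: go to q_0, push Z → (q_0, ccaabc, Z)
  read c, top Z: go to q_0, push Z → (q_0, caabc, Z)
  read c, top Z: go to q_0, push Z → (q_0, aabc, Z)
  read a, top Z: go to q_0, push YZ → (q_0, abc, YZ)
  read a, top Y: go to q_1, push X → (q_1, bc, XZ)
  read b, top X: go to q_2, push ε → (q_2, c, Z)
  read c, top Z: go to q_2, push YZ → (q_2, ε, YZ)
  ε-move, top Y: go to q_1, push Y → (q_1, ε, YZ)
All input consumed; state q_1 ∈ F.

Accept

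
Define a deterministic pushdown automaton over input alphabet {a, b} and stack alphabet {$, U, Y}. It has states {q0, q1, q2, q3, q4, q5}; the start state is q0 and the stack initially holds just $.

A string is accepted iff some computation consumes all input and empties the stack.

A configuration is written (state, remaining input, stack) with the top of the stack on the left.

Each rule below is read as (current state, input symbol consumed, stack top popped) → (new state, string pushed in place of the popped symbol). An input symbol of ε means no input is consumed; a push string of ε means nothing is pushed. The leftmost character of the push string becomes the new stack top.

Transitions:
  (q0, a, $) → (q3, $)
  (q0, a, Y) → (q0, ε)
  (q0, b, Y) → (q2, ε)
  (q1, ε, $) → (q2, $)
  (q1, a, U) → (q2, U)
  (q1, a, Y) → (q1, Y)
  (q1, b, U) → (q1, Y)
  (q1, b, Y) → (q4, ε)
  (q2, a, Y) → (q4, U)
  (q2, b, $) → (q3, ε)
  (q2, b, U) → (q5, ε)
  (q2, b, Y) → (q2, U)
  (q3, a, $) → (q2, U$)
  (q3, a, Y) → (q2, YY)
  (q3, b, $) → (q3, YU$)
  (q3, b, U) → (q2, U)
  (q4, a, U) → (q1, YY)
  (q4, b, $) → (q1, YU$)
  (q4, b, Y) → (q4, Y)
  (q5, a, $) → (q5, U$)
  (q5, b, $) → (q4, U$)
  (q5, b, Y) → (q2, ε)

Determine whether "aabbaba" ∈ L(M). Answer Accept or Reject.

Reject

(q0, aabbaba, $)
  read a, top $: go to q3, push $ → (q3, abbaba, $)
  read a, top $: go to q2, push U$ → (q2, bbaba, U$)
  read b, top U: go to q5, push ε → (q5, baba, $)
  read b, top $: go to q4, push U$ → (q4, aba, U$)
  read a, top U: go to q1, push YY → (q1, ba, YY$)
  read b, top Y: go to q4, push ε → (q4, a, Y$)
No transition applies at (q4, a, Y$); input not fully consumed.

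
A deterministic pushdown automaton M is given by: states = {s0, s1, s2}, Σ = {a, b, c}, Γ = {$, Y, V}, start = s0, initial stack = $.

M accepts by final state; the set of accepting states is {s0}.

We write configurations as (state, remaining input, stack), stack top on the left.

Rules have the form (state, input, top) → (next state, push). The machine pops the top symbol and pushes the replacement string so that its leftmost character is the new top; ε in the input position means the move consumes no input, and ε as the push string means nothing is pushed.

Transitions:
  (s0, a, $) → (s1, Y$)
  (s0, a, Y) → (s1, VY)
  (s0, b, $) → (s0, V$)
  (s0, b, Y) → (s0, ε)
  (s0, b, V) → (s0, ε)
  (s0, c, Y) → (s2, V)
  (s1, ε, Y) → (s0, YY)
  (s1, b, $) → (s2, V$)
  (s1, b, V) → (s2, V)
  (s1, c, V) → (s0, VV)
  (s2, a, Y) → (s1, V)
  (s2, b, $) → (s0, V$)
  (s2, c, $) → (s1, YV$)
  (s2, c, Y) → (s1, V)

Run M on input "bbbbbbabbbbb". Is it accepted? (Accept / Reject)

Accept

(s0, bbbbbbabbbbb, $) ⊢ (s0, bbbbbabbbbb, V$) ⊢ (s0, bbbbabbbbb, $) ⊢ (s0, bbbabbbbb, V$) ⊢ (s0, bbabbbbb, $) ⊢ (s0, babbbbb, V$) ⊢ (s0, abbbbb, $) ⊢ (s1, bbbbb, Y$) ⊢ (s0, bbbbb, YY$) ⊢ (s0, bbbb, Y$) ⊢ (s0, bbb, $) ⊢ (s0, bb, V$) ⊢ (s0, b, $) ⊢ (s0, ε, V$)
All input consumed; state s0 ∈ F.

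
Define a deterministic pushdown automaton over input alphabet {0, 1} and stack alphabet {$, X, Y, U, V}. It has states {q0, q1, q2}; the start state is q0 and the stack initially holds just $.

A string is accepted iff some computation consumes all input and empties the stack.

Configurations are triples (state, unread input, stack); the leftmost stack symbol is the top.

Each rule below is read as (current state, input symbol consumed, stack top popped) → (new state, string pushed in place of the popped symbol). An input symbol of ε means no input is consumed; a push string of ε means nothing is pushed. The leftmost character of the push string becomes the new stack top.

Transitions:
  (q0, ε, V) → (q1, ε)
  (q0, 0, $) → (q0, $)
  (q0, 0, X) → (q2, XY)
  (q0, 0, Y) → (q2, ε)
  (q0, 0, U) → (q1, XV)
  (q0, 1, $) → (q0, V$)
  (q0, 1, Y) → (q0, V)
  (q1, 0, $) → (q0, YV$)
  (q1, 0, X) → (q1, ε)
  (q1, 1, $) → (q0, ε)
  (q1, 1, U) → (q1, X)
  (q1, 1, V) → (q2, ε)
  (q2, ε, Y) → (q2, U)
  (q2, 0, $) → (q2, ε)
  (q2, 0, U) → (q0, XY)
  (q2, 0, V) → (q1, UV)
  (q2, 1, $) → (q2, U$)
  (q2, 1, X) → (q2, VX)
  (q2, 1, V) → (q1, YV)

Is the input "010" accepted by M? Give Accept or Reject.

Reject

(q0, 010, $) ⊢ (q0, 10, $) ⊢ (q0, 0, V$) ⊢ (q1, 0, $) ⊢ (q0, ε, YV$)
All input consumed; stack is YV$, not empty, and no further ε-move applies.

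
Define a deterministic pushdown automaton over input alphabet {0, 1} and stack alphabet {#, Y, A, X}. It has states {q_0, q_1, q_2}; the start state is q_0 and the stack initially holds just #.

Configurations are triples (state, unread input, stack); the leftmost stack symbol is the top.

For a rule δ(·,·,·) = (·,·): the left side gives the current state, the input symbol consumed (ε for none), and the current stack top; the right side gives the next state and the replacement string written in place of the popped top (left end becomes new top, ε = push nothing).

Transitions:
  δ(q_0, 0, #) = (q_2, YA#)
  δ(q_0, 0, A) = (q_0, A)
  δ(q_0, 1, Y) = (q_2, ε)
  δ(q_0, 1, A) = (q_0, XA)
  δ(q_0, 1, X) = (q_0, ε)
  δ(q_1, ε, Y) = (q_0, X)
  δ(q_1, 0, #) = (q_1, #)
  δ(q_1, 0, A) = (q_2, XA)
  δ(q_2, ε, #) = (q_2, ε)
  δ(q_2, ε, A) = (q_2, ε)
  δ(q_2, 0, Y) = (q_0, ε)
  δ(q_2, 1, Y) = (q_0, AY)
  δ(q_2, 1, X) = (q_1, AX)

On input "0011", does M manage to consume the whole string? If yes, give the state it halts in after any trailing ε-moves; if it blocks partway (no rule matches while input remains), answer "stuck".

q_0

(q_0, 0011, #) ⊢ (q_2, 011, YA#) ⊢ (q_0, 11, A#) ⊢ (q_0, 1, XA#) ⊢ (q_0, ε, A#)
All input consumed; M is in state q_0.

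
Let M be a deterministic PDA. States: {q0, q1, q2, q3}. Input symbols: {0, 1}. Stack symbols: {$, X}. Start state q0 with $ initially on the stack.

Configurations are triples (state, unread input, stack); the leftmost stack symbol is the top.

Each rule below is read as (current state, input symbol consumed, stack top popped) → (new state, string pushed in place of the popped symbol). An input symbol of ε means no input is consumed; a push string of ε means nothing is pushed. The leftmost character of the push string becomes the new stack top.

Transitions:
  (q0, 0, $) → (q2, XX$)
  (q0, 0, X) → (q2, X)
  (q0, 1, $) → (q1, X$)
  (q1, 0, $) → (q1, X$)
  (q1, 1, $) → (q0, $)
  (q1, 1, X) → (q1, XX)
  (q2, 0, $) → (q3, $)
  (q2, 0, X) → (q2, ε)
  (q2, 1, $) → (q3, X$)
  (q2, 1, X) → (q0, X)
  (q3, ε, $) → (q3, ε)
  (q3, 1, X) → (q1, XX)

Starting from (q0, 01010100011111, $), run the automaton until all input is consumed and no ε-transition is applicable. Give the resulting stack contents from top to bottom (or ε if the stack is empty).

XXXXX$

(q0, 01010100011111, $)
  read 0, top $: go to q2, push XX$ → (q2, 1010100011111, XX$)
  read 1, top X: go to q0, push X → (q0, 010100011111, XX$)
  read 0, top X: go to q2, push X → (q2, 10100011111, XX$)
  read 1, top X: go to q0, push X → (q0, 0100011111, XX$)
  read 0, top X: go to q2, push X → (q2, 100011111, XX$)
  read 1, top X: go to q0, push X → (q0, 00011111, XX$)
  read 0, top X: go to q2, push X → (q2, 0011111, XX$)
  read 0, top X: go to q2, push ε → (q2, 011111, X$)
  read 0, top X: go to q2, push ε → (q2, 11111, $)
  read 1, top $: go to q3, push X$ → (q3, 1111, X$)
  read 1, top X: go to q1, push XX → (q1, 111, XX$)
  read 1, top X: go to q1, push XX → (q1, 11, XXX$)
  read 1, top X: go to q1, push XX → (q1, 1, XXXX$)
  read 1, top X: go to q1, push XX → (q1, ε, XXXXX$)
All input consumed in state q1 with stack XXXXX$.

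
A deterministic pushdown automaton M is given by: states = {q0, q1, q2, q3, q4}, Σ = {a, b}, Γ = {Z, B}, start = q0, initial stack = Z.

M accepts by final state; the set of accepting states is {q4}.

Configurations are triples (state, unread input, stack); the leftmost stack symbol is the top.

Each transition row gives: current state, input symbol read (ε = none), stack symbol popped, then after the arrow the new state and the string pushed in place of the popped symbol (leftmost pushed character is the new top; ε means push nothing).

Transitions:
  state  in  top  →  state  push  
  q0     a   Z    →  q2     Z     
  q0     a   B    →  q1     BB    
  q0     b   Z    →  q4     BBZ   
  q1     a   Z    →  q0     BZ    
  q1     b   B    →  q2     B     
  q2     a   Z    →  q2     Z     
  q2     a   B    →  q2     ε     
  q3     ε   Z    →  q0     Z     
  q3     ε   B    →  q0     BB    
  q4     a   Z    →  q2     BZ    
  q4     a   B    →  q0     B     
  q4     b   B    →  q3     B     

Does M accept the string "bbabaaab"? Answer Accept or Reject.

(q0, bbabaaab, Z)
  read b, top Z: go to q4, push BBZ → (q4, babaaab, BBZ)
  read b, top B: go to q3, push B → (q3, abaaab, BBZ)
  ε-move, top B: go to q0, push BB → (q0, abaaab, BBBZ)
  read a, top B: go to q1, push BB → (q1, baaab, BBBBZ)
  read b, top B: go to q2, push B → (q2, aaab, BBBBZ)
  read a, top B: go to q2, push ε → (q2, aab, BBBZ)
  read a, top B: go to q2, push ε → (q2, ab, BBZ)
  read a, top B: go to q2, push ε → (q2, b, BZ)
No transition applies at (q2, b, BZ); input not fully consumed.

Reject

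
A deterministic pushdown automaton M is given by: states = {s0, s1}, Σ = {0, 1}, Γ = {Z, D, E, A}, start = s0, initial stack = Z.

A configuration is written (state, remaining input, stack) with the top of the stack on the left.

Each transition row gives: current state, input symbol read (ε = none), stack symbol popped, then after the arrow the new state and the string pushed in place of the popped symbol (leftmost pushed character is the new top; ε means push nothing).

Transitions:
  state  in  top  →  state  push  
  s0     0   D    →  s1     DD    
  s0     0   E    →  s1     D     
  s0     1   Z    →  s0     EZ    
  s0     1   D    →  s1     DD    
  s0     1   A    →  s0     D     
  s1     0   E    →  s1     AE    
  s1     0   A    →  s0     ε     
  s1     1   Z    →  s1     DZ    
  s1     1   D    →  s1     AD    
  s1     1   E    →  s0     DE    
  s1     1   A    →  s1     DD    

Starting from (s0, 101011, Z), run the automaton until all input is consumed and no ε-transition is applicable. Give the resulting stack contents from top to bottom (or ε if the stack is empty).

ADDZ

(s0, 101011, Z) ⊢ (s0, 01011, EZ) ⊢ (s1, 1011, DZ) ⊢ (s1, 011, ADZ) ⊢ (s0, 11, DZ) ⊢ (s1, 1, DDZ) ⊢ (s1, ε, ADDZ)
All input consumed in state s1 with stack ADDZ.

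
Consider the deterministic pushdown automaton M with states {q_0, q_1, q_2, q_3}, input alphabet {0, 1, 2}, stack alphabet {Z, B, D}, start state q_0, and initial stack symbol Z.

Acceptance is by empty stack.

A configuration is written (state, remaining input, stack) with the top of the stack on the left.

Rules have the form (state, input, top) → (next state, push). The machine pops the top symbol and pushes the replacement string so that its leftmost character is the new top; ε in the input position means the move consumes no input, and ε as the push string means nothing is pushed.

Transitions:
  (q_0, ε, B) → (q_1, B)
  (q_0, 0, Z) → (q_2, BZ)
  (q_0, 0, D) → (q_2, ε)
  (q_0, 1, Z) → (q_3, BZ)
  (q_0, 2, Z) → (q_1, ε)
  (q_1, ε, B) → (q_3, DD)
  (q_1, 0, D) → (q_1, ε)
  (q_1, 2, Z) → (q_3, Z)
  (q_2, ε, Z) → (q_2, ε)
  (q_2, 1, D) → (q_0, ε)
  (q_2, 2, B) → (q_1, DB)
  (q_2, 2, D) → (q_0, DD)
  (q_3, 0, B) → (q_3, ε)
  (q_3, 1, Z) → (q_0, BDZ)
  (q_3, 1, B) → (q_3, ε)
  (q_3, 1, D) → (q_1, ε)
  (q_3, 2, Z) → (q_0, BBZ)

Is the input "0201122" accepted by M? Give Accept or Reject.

Reject

(q_0, 0201122, Z) ⊢ (q_2, 201122, BZ) ⊢ (q_1, 01122, DBZ) ⊢ (q_1, 1122, BZ) ⊢ (q_3, 1122, DDZ) ⊢ (q_1, 122, DZ)
No transition applies at (q_1, 122, DZ); input not fully consumed.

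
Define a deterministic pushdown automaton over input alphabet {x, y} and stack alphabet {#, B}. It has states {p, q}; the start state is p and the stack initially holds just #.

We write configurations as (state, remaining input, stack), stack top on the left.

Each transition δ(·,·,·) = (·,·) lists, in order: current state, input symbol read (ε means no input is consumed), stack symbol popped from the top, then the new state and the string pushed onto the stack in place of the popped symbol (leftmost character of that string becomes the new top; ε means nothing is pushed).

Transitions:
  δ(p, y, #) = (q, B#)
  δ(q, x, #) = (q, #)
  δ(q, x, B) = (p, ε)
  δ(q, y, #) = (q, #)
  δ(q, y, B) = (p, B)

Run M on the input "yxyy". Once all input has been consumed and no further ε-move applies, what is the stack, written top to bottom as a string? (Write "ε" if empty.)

B#

(p, yxyy, #)
  read y, top #: go to q, push B# → (q, xyy, B#)
  read x, top B: go to p, push ε → (p, yy, #)
  read y, top #: go to q, push B# → (q, y, B#)
  read y, top B: go to p, push B → (p, ε, B#)
All input consumed in state p with stack B#.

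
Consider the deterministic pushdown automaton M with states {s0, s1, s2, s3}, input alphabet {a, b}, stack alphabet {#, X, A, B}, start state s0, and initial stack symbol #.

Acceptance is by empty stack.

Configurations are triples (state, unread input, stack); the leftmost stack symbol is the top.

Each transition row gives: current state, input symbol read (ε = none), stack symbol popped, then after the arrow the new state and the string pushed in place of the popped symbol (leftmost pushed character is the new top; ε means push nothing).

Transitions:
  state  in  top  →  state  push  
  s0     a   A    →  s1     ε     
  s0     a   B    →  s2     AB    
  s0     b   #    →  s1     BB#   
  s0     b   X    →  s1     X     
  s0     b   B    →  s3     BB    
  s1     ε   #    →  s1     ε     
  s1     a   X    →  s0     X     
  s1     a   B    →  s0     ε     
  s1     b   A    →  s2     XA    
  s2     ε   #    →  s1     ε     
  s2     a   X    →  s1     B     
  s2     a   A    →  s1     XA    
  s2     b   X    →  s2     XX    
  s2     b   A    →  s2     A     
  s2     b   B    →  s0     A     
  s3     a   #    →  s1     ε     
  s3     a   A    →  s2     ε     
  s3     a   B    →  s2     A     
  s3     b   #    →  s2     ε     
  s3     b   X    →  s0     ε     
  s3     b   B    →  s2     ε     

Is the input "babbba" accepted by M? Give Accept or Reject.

(s0, babbba, #) ⊢ (s1, abbba, BB#) ⊢ (s0, bbba, B#) ⊢ (s3, bba, BB#) ⊢ (s2, ba, B#) ⊢ (s0, a, A#) ⊢ (s1, ε, #) ⊢ (s1, ε, ε)
All input consumed and the stack is empty.

Accept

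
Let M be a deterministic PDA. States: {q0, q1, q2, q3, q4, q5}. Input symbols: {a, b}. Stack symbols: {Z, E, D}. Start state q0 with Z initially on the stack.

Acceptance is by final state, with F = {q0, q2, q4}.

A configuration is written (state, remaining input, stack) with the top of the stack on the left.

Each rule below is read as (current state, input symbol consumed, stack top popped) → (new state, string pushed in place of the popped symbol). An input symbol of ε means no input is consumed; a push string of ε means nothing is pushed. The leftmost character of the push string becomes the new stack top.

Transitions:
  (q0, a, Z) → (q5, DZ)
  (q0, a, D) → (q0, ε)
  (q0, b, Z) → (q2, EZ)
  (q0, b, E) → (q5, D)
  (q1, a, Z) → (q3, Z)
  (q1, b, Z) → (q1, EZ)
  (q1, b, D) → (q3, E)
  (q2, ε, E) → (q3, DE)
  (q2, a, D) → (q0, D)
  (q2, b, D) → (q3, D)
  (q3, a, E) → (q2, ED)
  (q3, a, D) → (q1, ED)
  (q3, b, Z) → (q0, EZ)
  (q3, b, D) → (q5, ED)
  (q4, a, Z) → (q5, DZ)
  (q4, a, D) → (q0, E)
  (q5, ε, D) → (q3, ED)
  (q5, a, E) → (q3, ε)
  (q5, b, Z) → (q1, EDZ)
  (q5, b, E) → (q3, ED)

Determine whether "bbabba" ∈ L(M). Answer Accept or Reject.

Accept

(q0, bbabba, Z)
  read b, top Z: go to q2, push EZ → (q2, babba, EZ)
  ε-move, top E: go to q3, push DE → (q3, babba, DEZ)
  read b, top D: go to q5, push ED → (q5, abba, EDEZ)
  read a, top E: go to q3, push ε → (q3, bba, DEZ)
  read b, top D: go to q5, push ED → (q5, ba, EDEZ)
  read b, top E: go to q3, push ED → (q3, a, EDDEZ)
  read a, top E: go to q2, push ED → (q2, ε, EDDDEZ)
All input consumed; state q2 ∈ F.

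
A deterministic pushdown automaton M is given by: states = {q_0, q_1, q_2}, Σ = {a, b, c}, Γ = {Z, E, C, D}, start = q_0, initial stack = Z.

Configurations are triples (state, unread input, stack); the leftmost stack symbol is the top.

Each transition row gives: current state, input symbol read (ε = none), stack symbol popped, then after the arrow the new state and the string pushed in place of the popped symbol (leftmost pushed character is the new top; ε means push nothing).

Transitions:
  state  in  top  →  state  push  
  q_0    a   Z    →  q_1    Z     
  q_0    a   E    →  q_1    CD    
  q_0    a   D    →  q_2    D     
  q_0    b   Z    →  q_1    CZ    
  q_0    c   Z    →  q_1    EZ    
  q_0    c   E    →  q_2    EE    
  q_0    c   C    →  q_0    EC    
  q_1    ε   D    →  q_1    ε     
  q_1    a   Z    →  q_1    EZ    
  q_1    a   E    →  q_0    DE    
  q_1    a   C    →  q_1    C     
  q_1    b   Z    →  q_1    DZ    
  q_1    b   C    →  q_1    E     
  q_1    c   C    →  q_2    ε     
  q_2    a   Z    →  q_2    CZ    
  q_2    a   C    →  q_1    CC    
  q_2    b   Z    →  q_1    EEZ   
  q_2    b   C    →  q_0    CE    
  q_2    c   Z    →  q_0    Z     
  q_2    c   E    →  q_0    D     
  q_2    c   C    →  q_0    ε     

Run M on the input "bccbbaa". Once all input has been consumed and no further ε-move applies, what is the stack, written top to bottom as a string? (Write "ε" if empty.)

(q_0, bccbbaa, Z)
  read b, top Z: go to q_1, push CZ → (q_1, ccbbaa, CZ)
  read c, top C: go to q_2, push ε → (q_2, cbbaa, Z)
  read c, top Z: go to q_0, push Z → (q_0, bbaa, Z)
  read b, top Z: go to q_1, push CZ → (q_1, baa, CZ)
  read b, top C: go to q_1, push E → (q_1, aa, EZ)
  read a, top E: go to q_0, push DE → (q_0, a, DEZ)
  read a, top D: go to q_2, push D → (q_2, ε, DEZ)
All input consumed in state q_2 with stack DEZ.

DEZ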